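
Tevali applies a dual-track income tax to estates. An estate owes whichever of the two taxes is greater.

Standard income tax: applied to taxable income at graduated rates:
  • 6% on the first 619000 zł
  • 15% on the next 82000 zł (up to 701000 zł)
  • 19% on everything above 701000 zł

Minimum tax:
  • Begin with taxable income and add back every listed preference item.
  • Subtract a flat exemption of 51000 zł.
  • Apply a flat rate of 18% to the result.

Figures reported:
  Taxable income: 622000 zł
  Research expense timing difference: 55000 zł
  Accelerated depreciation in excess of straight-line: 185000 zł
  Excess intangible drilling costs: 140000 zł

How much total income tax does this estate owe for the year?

171180 zł

Minimum tax:
  Adjusted income: 622000 zł + 55000 zł + 185000 zł + 140000 zł = 1002000 zł
  Less exemption 51000 zł → base 951000 zł
  951000 zł × 18% = 171180 zł

Standard income tax:
  619000 zł × 6% = 37140 zł
  3000 zł × 15% = 450 zł
  → 37590 zł

171180 zł > 37590 zł, so the minimum tax is the binding amount.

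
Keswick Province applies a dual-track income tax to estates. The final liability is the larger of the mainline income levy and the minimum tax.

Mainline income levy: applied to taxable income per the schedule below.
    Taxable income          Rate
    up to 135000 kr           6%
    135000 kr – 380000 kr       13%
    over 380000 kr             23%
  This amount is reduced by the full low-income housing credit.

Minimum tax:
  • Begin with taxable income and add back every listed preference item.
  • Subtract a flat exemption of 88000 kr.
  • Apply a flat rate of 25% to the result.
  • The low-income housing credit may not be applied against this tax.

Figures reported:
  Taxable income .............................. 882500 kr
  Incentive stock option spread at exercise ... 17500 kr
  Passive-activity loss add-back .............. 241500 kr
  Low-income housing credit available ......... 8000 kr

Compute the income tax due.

Mainline income levy:
  135000 kr × 6% = 8100 kr
  245000 kr × 13% = 31850 kr
  502500 kr × 23% = 115575 kr
  → 155525 kr
  Less low-income housing credit 8000 kr → 147525 kr

Minimum tax:
  Adjusted income: 882500 kr + 17500 kr + 241500 kr = 1141500 kr
  Less exemption 88000 kr → base 1053500 kr
  1053500 kr × 25% = 263375 kr

263375 kr > 147525 kr, so the minimum tax is the binding amount.

263375 kr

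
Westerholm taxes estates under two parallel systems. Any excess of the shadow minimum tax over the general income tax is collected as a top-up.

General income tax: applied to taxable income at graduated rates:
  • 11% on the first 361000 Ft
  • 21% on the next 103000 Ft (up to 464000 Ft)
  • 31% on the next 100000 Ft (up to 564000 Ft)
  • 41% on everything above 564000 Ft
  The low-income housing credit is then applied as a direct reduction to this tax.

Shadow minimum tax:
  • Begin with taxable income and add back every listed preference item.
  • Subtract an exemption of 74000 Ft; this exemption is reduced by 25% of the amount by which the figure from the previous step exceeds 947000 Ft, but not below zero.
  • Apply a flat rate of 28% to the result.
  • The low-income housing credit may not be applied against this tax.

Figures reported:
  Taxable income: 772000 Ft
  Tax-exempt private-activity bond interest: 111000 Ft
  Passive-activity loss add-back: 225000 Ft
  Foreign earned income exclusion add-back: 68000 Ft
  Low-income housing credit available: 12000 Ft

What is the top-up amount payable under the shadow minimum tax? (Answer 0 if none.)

Shadow minimum tax:
  Adjusted income: 772000 Ft + 111000 Ft + 225000 Ft + 68000 Ft = 1176000 Ft
  Exemption: 74000 Ft − 25% × (1176000 Ft − 947000 Ft) = 74000 Ft − 57250 Ft = 16750 Ft
  Base: 1176000 Ft − 16750 Ft = 1159250 Ft
  1159250 Ft × 28% = 324590 Ft

General income tax:
  361000 Ft × 11% = 39710 Ft
  103000 Ft × 21% = 21630 Ft
  100000 Ft × 31% = 31000 Ft
  208000 Ft × 41% = 85280 Ft
  → 177620 Ft
  Less low-income housing credit 12000 Ft → 165620 Ft

Excess of shadow minimum tax over general income tax: 324590 Ft − 165620 Ft = 158970 Ft.

158970 Ft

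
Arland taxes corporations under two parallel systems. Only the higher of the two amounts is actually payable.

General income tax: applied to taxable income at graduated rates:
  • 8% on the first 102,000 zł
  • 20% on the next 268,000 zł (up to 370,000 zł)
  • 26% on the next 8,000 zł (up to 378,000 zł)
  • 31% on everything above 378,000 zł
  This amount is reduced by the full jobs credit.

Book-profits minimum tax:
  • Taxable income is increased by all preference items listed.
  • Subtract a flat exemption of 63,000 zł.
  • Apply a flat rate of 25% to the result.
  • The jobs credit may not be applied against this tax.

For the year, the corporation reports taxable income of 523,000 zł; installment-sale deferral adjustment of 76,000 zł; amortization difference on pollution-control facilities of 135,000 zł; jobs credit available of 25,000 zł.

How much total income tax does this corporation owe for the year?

General income tax:
  102,000 zł × 8% = 8,160 zł
  268,000 zł × 20% = 53,600 zł
  8,000 zł × 26% = 2,080 zł
  145,000 zł × 31% = 44,950 zł
  → 108,790 zł
  Less jobs credit 25,000 zł → 83,790 zł

Book-profits minimum tax:
  Adjusted income: 523,000 zł + 76,000 zł + 135,000 zł = 734,000 zł
  Less exemption 63,000 zł → base 671,000 zł
  671,000 zł × 25% = 167,750 zł

167,750 zł > 83,790 zł, so the book-profits minimum tax is the binding amount.

167,750 zł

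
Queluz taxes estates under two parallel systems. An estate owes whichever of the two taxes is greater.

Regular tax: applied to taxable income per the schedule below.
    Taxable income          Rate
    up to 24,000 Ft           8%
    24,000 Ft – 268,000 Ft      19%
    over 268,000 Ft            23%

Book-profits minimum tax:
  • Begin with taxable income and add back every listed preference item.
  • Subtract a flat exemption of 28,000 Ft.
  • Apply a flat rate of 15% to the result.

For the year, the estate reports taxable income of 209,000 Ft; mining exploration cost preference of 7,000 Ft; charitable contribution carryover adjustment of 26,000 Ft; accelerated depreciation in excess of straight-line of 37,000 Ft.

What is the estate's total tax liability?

37,650 Ft

Regular tax:
  24,000 Ft × 8% = 1,920 Ft
  185,000 Ft × 19% = 35,150 Ft
  → 37,070 Ft

Book-profits minimum tax:
  Adjusted income: 209,000 Ft + 7,000 Ft + 26,000 Ft + 37,000 Ft = 279,000 Ft
  Less exemption 28,000 Ft → base 251,000 Ft
  251,000 Ft × 15% = 37,650 Ft

37,650 Ft > 37,070 Ft, so the book-profits minimum tax is the binding amount.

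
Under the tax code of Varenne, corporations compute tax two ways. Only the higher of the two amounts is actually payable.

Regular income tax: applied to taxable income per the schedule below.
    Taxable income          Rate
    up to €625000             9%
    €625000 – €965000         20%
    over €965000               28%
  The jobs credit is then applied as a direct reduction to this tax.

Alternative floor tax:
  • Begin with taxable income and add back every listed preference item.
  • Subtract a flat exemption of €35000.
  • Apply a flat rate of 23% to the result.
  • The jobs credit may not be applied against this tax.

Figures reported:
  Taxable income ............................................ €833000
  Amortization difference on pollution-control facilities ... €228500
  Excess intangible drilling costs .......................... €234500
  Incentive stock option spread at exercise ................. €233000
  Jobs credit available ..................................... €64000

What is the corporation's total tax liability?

€343620

Alternative floor tax:
  Adjusted income: €833000 + €228500 + €234500 + €233000 = €1529000
  Less exemption €35000 → base €1494000
  €1494000 × 23% = €343620

Regular income tax:
  €625000 × 9% = €56250
  €208000 × 20% = €41600
  → €97850
  Less jobs credit €64000 → €33850

€343620 > €33850, so the alternative floor tax is the binding amount.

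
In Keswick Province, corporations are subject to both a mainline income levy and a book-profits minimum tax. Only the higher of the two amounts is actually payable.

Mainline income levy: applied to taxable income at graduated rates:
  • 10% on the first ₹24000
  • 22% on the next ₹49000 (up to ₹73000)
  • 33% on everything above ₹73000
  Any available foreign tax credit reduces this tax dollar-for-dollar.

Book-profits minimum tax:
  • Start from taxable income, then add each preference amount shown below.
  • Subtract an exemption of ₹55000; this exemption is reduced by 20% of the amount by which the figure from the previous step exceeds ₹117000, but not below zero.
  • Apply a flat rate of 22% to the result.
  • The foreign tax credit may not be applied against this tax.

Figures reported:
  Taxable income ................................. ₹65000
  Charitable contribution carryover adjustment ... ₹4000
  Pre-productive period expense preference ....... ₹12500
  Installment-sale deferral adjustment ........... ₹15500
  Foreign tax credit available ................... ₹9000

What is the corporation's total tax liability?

Book-profits minimum tax:
  Adjusted income: ₹65000 + ₹4000 + ₹12500 + ₹15500 = ₹97000
  Exemption: ₹97000 ≤ ₹117000, so full ₹55000 applies
  Base: ₹97000 − ₹55000 = ₹42000
  ₹42000 × 22% = ₹9240

Mainline income levy:
  ₹24000 × 10% = ₹2400
  ₹41000 × 22% = ₹9020
  → ₹11420
  Less foreign tax credit ₹9000 → ₹2420

₹9240 > ₹2420, so the book-profits minimum tax is the binding amount.

₹9240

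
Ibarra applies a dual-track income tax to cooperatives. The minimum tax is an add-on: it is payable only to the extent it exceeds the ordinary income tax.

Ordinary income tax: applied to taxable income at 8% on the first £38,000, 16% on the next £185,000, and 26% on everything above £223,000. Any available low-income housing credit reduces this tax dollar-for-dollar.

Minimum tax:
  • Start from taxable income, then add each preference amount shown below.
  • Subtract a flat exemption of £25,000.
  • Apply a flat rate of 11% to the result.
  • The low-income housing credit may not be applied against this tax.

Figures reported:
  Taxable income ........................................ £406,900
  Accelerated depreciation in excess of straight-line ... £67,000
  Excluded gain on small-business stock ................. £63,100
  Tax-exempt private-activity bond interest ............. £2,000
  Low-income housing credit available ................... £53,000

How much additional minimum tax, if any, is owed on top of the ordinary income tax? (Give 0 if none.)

£29,086

Ordinary income tax:
  £38,000 × 8% = £3,040
  £185,000 × 16% = £29,600
  £183,900 × 26% = £47,814
  → £80,454
  Less low-income housing credit £53,000 → £27,454

Minimum tax:
  Adjusted income: £406,900 + £67,000 + £63,100 + £2,000 = £539,000
  Less exemption £25,000 → base £514,000
  £514,000 × 11% = £56,540

Excess of minimum tax over ordinary income tax: £56,540 − £27,454 = £29,086.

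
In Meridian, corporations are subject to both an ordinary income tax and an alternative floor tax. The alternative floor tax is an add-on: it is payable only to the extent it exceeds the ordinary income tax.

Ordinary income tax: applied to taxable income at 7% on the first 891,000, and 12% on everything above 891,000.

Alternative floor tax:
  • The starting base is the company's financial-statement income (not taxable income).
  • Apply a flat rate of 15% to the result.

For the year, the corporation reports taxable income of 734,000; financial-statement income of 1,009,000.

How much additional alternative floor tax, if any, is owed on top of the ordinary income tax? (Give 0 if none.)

Ordinary income tax:
  734,000 × 7% = 51,380

Alternative floor tax:
  Base (financial-statement income): 1,009,000
  1,009,000 × 15% = 151,350

Excess of alternative floor tax over ordinary income tax: 151,350 − 51,380 = 99,970.

99,970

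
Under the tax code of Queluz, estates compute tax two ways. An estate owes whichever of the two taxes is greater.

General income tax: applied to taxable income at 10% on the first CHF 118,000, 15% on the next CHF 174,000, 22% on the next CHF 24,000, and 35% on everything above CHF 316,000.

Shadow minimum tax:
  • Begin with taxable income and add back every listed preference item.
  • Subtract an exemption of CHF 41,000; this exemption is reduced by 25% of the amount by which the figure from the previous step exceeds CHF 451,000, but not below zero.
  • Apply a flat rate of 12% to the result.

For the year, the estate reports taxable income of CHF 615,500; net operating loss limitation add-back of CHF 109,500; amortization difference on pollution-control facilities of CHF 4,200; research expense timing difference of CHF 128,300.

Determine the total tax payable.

CHF 148,005

Shadow minimum tax:
  Adjusted income: CHF 615,500 + CHF 109,500 + CHF 4,200 + CHF 128,300 = CHF 857,500
  Exemption: 25% × (CHF 857,500 − CHF 451,000) = CHF 101,625 ≥ CHF 41,000, so the exemption is fully phased out
  Base: CHF 857,500 − CHF 0 = CHF 857,500
  CHF 857,500 × 12% = CHF 102,900

General income tax:
  CHF 118,000 × 10% = CHF 11,800
  CHF 174,000 × 15% = CHF 26,100
  CHF 24,000 × 22% = CHF 5,280
  CHF 299,500 × 35% = CHF 104,825
  → CHF 148,005

CHF 148,005 > CHF 102,900, so the general income tax governs.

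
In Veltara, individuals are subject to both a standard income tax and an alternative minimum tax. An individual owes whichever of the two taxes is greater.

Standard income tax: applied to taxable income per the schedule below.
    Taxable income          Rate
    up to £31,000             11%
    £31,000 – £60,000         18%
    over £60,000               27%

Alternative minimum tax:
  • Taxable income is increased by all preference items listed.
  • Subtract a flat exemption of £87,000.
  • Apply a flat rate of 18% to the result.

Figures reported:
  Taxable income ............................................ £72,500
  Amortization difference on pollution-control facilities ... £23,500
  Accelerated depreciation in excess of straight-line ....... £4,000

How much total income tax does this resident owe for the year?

£12,005

Standard income tax:
  £31,000 × 11% = £3,410
  £29,000 × 18% = £5,220
  £12,500 × 27% = £3,375
  → £12,005

Alternative minimum tax:
  Adjusted income: £72,500 + £23,500 + £4,000 = £100,000
  Less exemption £87,000 → base £13,000
  £13,000 × 18% = £2,340

£12,005 > £2,340, so the standard income tax governs.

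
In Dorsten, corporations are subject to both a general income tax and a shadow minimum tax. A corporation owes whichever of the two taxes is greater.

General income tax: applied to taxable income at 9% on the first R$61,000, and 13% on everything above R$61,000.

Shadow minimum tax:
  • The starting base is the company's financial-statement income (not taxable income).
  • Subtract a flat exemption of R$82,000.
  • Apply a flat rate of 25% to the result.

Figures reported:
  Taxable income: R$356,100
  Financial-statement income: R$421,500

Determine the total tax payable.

R$84,875

Shadow minimum tax:
  Base (financial-statement income): R$421,500
  Less exemption R$82,000 → base R$339,500
  R$339,500 × 25% = R$84,875

General income tax:
  R$61,000 × 9% = R$5,490
  R$295,100 × 13% = R$38,363
  → R$43,853

R$84,875 > R$43,853, so the shadow minimum tax is the binding amount.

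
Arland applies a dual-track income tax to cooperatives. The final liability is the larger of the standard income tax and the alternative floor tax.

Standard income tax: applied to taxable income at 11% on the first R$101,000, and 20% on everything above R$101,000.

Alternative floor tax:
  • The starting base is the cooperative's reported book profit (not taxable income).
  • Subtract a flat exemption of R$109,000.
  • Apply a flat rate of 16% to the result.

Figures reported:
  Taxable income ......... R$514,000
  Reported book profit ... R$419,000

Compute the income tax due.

R$93,710

Standard income tax:
  R$101,000 × 11% = R$11,110
  R$413,000 × 20% = R$82,600
  → R$93,710

Alternative floor tax:
  Base (reported book profit): R$419,000
  Less exemption R$109,000 → base R$310,000
  R$310,000 × 16% = R$49,600

R$93,710 > R$49,600, so the standard income tax governs.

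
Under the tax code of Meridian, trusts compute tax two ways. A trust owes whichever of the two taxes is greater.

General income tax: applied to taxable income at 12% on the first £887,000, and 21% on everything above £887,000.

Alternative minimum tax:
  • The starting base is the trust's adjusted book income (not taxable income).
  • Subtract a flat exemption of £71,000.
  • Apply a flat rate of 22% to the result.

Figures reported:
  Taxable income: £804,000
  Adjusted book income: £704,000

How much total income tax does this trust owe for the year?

£139,260

General income tax:
  £804,000 × 12% = £96,480

Alternative minimum tax:
  Base (adjusted book income): £704,000
  Less exemption £71,000 → base £633,000
  £633,000 × 22% = £139,260

£139,260 > £96,480, so the alternative minimum tax is the binding amount.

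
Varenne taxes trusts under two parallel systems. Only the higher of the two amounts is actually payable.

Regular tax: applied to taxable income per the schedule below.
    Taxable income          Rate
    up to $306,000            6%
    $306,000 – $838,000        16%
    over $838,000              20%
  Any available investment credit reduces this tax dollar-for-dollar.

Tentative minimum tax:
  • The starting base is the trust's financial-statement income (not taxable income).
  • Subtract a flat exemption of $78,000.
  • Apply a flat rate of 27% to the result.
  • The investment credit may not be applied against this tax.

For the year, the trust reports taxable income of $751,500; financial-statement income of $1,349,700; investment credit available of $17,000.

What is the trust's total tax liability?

Tentative minimum tax:
  Base (financial-statement income): $1,349,700
  Less exemption $78,000 → base $1,271,700
  $1,271,700 × 27% = $343,359

Regular tax:
  $306,000 × 6% = $18,360
  $445,500 × 16% = $71,280
  → $89,640
  Less investment credit $17,000 → $72,640

$343,359 > $72,640, so the tentative minimum tax is the binding amount.

$343,359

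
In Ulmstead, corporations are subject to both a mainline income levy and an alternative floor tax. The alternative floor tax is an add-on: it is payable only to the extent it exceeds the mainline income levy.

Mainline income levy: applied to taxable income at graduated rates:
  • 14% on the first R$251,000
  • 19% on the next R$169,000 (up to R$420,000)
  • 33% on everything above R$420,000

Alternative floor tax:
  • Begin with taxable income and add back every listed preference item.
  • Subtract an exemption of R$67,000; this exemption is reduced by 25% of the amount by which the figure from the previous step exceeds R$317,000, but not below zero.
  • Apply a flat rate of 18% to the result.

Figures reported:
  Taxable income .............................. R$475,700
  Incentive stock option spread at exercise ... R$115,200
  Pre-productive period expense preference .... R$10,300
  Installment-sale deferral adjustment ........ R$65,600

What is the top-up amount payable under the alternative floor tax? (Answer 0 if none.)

R$34,393

Mainline income levy:
  R$251,000 × 14% = R$35,140
  R$169,000 × 19% = R$32,110
  R$55,700 × 33% = R$18,381
  → R$85,631

Alternative floor tax:
  Adjusted income: R$475,700 + R$115,200 + R$10,300 + R$65,600 = R$666,800
  Exemption: 25% × (R$666,800 − R$317,000) = R$87,450 ≥ R$67,000, so the exemption is fully phased out
  Base: R$666,800 − R$0 = R$666,800
  R$666,800 × 18% = R$120,024

Excess of alternative floor tax over mainline income levy: R$120,024 − R$85,631 = R$34,393.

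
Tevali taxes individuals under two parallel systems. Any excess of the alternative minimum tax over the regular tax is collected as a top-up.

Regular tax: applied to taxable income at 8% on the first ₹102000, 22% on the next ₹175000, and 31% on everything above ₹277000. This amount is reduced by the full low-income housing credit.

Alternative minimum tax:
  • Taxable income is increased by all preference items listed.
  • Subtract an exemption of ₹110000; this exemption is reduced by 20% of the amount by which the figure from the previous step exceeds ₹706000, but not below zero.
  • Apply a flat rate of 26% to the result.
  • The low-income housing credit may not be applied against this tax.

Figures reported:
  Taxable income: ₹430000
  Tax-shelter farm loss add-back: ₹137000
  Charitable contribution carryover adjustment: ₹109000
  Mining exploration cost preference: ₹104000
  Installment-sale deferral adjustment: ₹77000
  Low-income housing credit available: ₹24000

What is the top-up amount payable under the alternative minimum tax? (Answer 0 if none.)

₹131982

Alternative minimum tax:
  Adjusted income: ₹430000 + ₹137000 + ₹109000 + ₹104000 + ₹77000 = ₹857000
  Exemption: ₹110000 − 20% × (₹857000 − ₹706000) = ₹110000 − ₹30200 = ₹79800
  Base: ₹857000 − ₹79800 = ₹777200
  ₹777200 × 26% = ₹202072

Regular tax:
  ₹102000 × 8% = ₹8160
  ₹175000 × 22% = ₹38500
  ₹153000 × 31% = ₹47430
  → ₹94090
  Less low-income housing credit ₹24000 → ₹70090

Excess of alternative minimum tax over regular tax: ₹202072 − ₹70090 = ₹131982.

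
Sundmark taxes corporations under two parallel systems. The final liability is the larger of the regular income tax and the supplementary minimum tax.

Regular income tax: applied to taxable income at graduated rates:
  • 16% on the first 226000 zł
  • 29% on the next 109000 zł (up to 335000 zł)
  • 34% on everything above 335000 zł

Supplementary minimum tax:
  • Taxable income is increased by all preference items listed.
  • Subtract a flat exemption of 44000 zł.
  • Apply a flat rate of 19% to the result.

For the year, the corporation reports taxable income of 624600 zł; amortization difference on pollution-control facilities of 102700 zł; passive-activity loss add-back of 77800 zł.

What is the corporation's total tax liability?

166234 zł

Supplementary minimum tax:
  Adjusted income: 624600 zł + 102700 zł + 77800 zł = 805100 zł
  Less exemption 44000 zł → base 761100 zł
  761100 zł × 19% = 144609 zł

Regular income tax:
  226000 zł × 16% = 36160 zł
  109000 zł × 29% = 31610 zł
  289600 zł × 34% = 98464 zł
  → 166234 zł

166234 zł > 144609 zł, so the regular income tax governs.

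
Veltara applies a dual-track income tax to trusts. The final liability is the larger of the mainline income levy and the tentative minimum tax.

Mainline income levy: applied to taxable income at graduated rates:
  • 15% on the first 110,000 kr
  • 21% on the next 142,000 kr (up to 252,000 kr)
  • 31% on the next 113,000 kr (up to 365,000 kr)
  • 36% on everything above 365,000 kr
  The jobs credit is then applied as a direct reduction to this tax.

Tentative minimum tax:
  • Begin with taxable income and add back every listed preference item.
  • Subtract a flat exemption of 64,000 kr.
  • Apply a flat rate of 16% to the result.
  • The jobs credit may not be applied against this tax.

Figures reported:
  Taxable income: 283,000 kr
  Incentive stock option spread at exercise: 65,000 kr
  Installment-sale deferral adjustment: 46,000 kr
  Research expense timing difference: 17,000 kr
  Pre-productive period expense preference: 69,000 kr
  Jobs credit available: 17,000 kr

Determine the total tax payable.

66,560 kr

Tentative minimum tax:
  Adjusted income: 283,000 kr + 65,000 kr + 46,000 kr + 17,000 kr + 69,000 kr = 480,000 kr
  Less exemption 64,000 kr → base 416,000 kr
  416,000 kr × 16% = 66,560 kr

Mainline income levy:
  110,000 kr × 15% = 16,500 kr
  142,000 kr × 21% = 29,820 kr
  31,000 kr × 31% = 9,610 kr
  → 55,930 kr
  Less jobs credit 17,000 kr → 38,930 kr

66,560 kr > 38,930 kr, so the tentative minimum tax is the binding amount.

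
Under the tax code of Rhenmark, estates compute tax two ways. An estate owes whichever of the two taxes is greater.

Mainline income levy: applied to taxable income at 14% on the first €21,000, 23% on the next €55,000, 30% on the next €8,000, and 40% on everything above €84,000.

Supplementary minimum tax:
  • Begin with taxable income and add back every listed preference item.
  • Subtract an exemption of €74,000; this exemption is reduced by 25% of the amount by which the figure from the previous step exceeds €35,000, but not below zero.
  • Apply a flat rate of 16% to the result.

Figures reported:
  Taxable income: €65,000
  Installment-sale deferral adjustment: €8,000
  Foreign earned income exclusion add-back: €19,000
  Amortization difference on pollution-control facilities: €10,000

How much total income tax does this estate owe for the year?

Supplementary minimum tax:
  Adjusted income: €65,000 + €8,000 + €19,000 + €10,000 = €102,000
  Exemption: €74,000 − 25% × (€102,000 − €35,000) = €74,000 − €16,750 = €57,250
  Base: €102,000 − €57,250 = €44,750
  €44,750 × 16% = €7,160

Mainline income levy:
  €21,000 × 14% = €2,940
  €44,000 × 23% = €10,120
  → €13,060

€13,060 > €7,160, so the mainline income levy governs.

€13,060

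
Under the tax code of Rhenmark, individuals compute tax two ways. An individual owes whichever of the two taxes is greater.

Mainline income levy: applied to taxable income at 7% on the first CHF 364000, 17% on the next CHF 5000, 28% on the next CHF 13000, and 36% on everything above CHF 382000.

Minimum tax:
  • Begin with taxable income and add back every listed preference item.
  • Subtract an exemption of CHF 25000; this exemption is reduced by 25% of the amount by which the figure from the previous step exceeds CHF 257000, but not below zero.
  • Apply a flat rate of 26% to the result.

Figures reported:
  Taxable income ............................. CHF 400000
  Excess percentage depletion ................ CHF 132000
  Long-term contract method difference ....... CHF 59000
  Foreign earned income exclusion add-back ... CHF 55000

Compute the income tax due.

Mainline income levy:
  CHF 364000 × 7% = CHF 25480
  CHF 5000 × 17% = CHF 850
  CHF 13000 × 28% = CHF 3640
  CHF 18000 × 36% = CHF 6480
  → CHF 36450

Minimum tax:
  Adjusted income: CHF 400000 + CHF 132000 + CHF 59000 + CHF 55000 = CHF 646000
  Exemption: 25% × (CHF 646000 − CHF 257000) = CHF 97250 ≥ CHF 25000, so the exemption is fully phased out
  Base: CHF 646000 − CHF 0 = CHF 646000
  CHF 646000 × 26% = CHF 167960

CHF 167960 > CHF 36450, so the minimum tax is the binding amount.

CHF 167960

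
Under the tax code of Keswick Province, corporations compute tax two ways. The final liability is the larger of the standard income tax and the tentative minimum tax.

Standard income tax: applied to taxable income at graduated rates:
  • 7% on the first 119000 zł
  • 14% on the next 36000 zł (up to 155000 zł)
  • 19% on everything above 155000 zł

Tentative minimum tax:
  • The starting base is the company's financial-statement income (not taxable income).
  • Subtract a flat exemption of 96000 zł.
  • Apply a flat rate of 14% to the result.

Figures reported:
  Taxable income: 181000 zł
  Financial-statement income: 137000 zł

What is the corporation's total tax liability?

18310 zł

Tentative minimum tax:
  Base (financial-statement income): 137000 zł
  Less exemption 96000 zł → base 41000 zł
  41000 zł × 14% = 5740 zł

Standard income tax:
  119000 zł × 7% = 8330 zł
  36000 zł × 14% = 5040 zł
  26000 zł × 19% = 4940 zł
  → 18310 zł

18310 zł > 5740 zł, so the standard income tax governs.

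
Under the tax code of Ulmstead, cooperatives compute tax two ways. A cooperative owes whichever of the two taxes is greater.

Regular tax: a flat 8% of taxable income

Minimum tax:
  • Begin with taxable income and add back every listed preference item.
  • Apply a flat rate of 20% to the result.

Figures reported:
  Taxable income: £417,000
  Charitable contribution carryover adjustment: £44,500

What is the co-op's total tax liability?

Minimum tax:
  Adjusted income: £417,000 + £44,500 = £461,500
  £461,500 × 20% = £92,300

Regular tax:
  £417,000 × 8% = £33,360

£92,300 > £33,360, so the minimum tax is the binding amount.

£92,300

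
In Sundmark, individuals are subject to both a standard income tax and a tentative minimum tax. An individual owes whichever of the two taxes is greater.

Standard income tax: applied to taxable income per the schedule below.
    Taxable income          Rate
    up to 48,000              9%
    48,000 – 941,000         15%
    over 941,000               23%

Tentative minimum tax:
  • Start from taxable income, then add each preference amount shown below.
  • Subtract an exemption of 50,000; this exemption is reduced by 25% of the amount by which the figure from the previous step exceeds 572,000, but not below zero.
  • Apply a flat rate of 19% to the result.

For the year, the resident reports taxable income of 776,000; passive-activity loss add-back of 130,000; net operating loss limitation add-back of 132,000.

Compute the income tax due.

197,220

Standard income tax:
  48,000 × 9% = 4,320
  728,000 × 15% = 109,200
  → 113,520

Tentative minimum tax:
  Adjusted income: 776,000 + 130,000 + 132,000 = 1,038,000
  Exemption: 25% × (1,038,000 − 572,000) = 116,500 ≥ 50,000, so the exemption is fully phased out
  Base: 1,038,000 − 0 = 1,038,000
  1,038,000 × 19% = 197,220

197,220 > 113,520, so the tentative minimum tax is the binding amount.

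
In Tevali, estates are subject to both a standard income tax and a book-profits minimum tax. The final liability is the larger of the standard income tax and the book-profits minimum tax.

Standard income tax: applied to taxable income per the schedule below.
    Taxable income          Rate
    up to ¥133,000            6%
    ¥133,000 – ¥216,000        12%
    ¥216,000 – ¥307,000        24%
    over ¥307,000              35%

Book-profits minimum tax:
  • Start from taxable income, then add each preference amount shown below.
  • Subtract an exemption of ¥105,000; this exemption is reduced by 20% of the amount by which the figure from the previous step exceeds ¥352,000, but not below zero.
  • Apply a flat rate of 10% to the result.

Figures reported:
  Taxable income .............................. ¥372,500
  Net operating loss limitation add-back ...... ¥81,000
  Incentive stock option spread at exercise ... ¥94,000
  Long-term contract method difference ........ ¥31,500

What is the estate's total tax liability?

¥62,705

Book-profits minimum tax:
  Adjusted income: ¥372,500 + ¥81,000 + ¥94,000 + ¥31,500 = ¥579,000
  Exemption: ¥105,000 − 20% × (¥579,000 − ¥352,000) = ¥105,000 − ¥45,400 = ¥59,600
  Base: ¥579,000 − ¥59,600 = ¥519,400
  ¥519,400 × 10% = ¥51,940

Standard income tax:
  ¥133,000 × 6% = ¥7,980
  ¥83,000 × 12% = ¥9,960
  ¥91,000 × 24% = ¥21,840
  ¥65,500 × 35% = ¥22,925
  → ¥62,705

¥62,705 > ¥51,940, so the standard income tax governs.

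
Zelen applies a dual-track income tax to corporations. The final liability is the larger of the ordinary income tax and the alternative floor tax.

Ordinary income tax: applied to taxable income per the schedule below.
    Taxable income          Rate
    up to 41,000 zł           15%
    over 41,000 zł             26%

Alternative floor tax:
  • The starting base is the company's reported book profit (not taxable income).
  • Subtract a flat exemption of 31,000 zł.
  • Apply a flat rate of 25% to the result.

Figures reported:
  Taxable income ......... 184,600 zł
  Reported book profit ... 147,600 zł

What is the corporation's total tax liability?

Ordinary income tax:
  41,000 zł × 15% = 6,150 zł
  143,600 zł × 26% = 37,336 zł
  → 43,486 zł

Alternative floor tax:
  Base (reported book profit): 147,600 zł
  Less exemption 31,000 zł → base 116,600 zł
  116,600 zł × 25% = 29,150 zł

43,486 zł > 29,150 zł, so the ordinary income tax governs.

43,486 zł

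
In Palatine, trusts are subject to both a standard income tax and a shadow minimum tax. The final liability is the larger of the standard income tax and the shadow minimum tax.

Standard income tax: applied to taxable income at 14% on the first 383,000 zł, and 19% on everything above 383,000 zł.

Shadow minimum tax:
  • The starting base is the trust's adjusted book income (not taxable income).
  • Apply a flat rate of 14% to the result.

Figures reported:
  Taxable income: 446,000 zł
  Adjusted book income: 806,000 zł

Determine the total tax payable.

Standard income tax:
  383,000 zł × 14% = 53,620 zł
  63,000 zł × 19% = 11,970 zł
  → 65,590 zł

Shadow minimum tax:
  Base (adjusted book income): 806,000 zł
  806,000 zł × 14% = 112,840 zł

112,840 zł > 65,590 zł, so the shadow minimum tax is the binding amount.

112,840 zł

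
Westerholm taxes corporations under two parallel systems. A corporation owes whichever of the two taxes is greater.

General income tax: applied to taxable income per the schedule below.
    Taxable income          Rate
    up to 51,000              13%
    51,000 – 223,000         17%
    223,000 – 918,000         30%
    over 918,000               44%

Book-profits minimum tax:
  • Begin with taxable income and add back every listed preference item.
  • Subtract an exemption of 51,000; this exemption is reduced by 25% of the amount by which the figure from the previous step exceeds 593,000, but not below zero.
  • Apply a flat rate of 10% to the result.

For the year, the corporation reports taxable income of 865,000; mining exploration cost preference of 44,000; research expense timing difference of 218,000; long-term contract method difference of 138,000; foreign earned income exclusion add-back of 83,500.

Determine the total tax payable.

General income tax:
  51,000 × 13% = 6,630
  172,000 × 17% = 29,240
  642,000 × 30% = 192,600
  → 228,470

Book-profits minimum tax:
  Adjusted income: 865,000 + 44,000 + 218,000 + 138,000 + 83,500 = 1,348,500
  Exemption: 25% × (1,348,500 − 593,000) = 188,875 ≥ 51,000, so the exemption is fully phased out
  Base: 1,348,500 − 0 = 1,348,500
  1,348,500 × 10% = 134,850

228,470 > 134,850, so the general income tax governs.

228,470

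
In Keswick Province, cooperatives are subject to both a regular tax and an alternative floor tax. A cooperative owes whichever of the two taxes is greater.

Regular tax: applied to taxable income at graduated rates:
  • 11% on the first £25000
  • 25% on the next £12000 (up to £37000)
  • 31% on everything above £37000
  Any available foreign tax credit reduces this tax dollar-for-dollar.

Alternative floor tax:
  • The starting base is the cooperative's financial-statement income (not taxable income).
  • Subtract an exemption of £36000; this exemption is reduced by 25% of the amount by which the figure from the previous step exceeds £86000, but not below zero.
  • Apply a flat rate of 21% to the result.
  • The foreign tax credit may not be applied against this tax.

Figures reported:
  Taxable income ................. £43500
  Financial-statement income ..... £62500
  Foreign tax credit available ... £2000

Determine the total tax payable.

£5765

Alternative floor tax:
  Base (financial-statement income): £62500
  Exemption: £62500 ≤ £86000, so full £36000 applies
  Base: £62500 − £36000 = £26500
  £26500 × 21% = £5565

Regular tax:
  £25000 × 11% = £2750
  £12000 × 25% = £3000
  £6500 × 31% = £2015
  → £7765
  Less foreign tax credit £2000 → £5765

£5765 > £5565, so the regular tax governs.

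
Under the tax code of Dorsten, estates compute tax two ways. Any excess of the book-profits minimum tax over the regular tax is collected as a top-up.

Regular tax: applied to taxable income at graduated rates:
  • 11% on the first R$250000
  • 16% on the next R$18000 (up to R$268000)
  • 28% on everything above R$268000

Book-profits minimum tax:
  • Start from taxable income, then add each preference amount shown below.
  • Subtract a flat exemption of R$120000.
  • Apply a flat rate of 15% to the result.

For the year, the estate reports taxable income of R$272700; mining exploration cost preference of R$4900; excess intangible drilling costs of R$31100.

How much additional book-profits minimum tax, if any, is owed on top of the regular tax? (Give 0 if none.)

Book-profits minimum tax:
  Adjusted income: R$272700 + R$4900 + R$31100 = R$308700
  Less exemption R$120000 → base R$188700
  R$188700 × 15% = R$28305

Regular tax:
  R$250000 × 11% = R$27500
  R$18000 × 16% = R$2880
  R$4700 × 28% = R$1316
  → R$31696

R$28305 ≤ R$31696, so no add-on is due.

R$0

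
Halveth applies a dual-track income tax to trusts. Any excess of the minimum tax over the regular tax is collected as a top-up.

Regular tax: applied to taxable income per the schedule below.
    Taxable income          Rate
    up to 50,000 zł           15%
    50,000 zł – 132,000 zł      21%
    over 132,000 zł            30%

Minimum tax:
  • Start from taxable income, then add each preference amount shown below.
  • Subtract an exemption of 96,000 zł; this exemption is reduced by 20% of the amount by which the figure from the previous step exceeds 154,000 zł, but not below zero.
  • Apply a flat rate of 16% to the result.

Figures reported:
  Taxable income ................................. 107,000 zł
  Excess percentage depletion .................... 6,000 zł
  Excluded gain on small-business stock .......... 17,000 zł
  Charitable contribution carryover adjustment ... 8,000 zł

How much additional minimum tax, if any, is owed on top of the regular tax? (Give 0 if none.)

0 zł

Minimum tax:
  Adjusted income: 107,000 zł + 6,000 zł + 17,000 zł + 8,000 zł = 138,000 zł
  Exemption: 138,000 zł ≤ 154,000 zł, so full 96,000 zł applies
  Base: 138,000 zł − 96,000 zł = 42,000 zł
  42,000 zł × 16% = 6,720 zł

Regular tax:
  50,000 zł × 15% = 7,500 zł
  57,000 zł × 21% = 11,970 zł
  → 19,470 zł

6,720 zł ≤ 19,470 zł, so no add-on is due.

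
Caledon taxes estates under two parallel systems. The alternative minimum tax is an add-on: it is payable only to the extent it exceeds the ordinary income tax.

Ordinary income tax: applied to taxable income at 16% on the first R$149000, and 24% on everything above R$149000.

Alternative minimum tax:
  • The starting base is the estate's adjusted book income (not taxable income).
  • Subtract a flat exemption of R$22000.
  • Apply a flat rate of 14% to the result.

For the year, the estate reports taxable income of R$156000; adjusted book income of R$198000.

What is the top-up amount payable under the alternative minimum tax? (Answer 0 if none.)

R$0

Alternative minimum tax:
  Base (adjusted book income): R$198000
  Less exemption R$22000 → base R$176000
  R$176000 × 14% = R$24640

Ordinary income tax:
  R$149000 × 16% = R$23840
  R$7000 × 24% = R$1680
  → R$25520

R$24640 ≤ R$25520, so no add-on is due.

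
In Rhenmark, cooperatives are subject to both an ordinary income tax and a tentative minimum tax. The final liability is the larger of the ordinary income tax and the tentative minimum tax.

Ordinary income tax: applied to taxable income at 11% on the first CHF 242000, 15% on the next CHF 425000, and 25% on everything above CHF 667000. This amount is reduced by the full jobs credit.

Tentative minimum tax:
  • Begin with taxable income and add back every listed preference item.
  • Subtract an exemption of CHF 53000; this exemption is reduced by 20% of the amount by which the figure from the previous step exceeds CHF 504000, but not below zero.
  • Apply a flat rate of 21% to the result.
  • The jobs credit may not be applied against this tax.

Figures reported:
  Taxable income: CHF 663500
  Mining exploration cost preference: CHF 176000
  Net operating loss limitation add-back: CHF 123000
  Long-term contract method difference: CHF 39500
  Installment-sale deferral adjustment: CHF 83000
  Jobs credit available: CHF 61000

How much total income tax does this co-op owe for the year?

Ordinary income tax:
  CHF 242000 × 11% = CHF 26620
  CHF 421500 × 15% = CHF 63225
  → CHF 89845
  Less jobs credit CHF 61000 → CHF 28845

Tentative minimum tax:
  Adjusted income: CHF 663500 + CHF 176000 + CHF 123000 + CHF 39500 + CHF 83000 = CHF 1085000
  Exemption: 20% × (CHF 1085000 − CHF 504000) = CHF 116200 ≥ CHF 53000, so the exemption is fully phased out
  Base: CHF 1085000 − CHF 0 = CHF 1085000
  CHF 1085000 × 21% = CHF 227850

CHF 227850 > CHF 28845, so the tentative minimum tax is the binding amount.

CHF 227850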